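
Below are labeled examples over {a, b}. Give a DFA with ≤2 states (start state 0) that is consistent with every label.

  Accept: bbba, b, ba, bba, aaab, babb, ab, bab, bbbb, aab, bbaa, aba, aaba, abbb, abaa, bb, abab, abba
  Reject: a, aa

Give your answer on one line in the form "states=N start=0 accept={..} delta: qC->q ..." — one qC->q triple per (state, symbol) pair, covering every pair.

State merging on the prefix tree: take the shortest (then alphabetical) example prefix whose next move is undefined and point that move at state 0, else 1, else 2, ...; a target is out if some Accept/Reject pair would then sit in one state with the same input left (inseparable). If every existing state is out, open a new one.
a: 0a undefined. 0a->0: ok.
b: 0b undefined. 0b->0: no, bbba/a meet in 0. Open state 1: 0b->1.
ba: 1a undefined. 1a->0: no, ba/a meet in 0. 1a->1: ok.
bb: 1b undefined. 1b->0: no, bba/a meet in 0. 1b->1: ok.
All examples now run through 2 states with every (state, symbol) defined. Accept strings end in {1}, Reject strings end in {0}; accept={1}.

states=2 start=0 accept={1} delta: 0a->0 0b->1 1a->1 1b->1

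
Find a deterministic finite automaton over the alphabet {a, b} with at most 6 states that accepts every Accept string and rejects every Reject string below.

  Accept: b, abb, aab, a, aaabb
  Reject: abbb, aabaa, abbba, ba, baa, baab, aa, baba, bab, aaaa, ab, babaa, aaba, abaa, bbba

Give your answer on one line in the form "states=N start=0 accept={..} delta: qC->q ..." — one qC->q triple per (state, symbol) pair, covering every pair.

states=4 start=0 accept={1,2} delta: 0a->1 0b->2 1a->0 1b->0 2a->3 2b->3 3a->3 3b->3

Grow the machine one transition at a time. Run the examples from 0; the earliest place one falls off (shortest prefix, ties alphabetical) gets sent to the lowest-numbered state that keeps every Accept/Reject pair distinguishable — a pair clashes when both reach the same state with identical unread suffix — and to a fresh state only if none does.
a: 0a undefined. 0a->0: no, b/ab meet in 0 with "b" left. Open state 1: 0a->1.
b: 0b undefined. 0b->0: no, aab/baab meet in 1 with "ab" left. 0b->1: no, aab/bab meet in 1 with "ab" left. Open state 2: 0b->2.
aa: 1a undefined. 1a->0: ok.
ab: 1b undefined. 1b->0: ok.
ba: 2a undefined. 2a->0: no, b/bab meet in 2. 2a->1: no, b/baab meet in 2. 2a->2: no, b/aabaa meet in 2. Open state 3: 2a->3.
bb: 2b undefined. 2b->0: no, a/abbba meet in 1. 2b->1: no, a/abbb meet in 1. 2b->2: no, b/abbb meet in 2. 2b->3: ok.
baa: 3a undefined. 3a->0: no, b/baab meet in 2. 3a->1: no, a/aabaa meet in 1. 3a->2: no, b/aabaa meet in 2. 3a->3: ok.
bab: 3b undefined. 3b->0: no, a/baba meet in 1. 3b->1: no, a/baab meet in 1. 3b->2: no, b/baab meet in 2. 3b->3: ok.
All examples now run through 4 states with every (state, symbol) defined. Accept strings end in {1,2}, Reject strings end in {0,3}; accept={1,2}.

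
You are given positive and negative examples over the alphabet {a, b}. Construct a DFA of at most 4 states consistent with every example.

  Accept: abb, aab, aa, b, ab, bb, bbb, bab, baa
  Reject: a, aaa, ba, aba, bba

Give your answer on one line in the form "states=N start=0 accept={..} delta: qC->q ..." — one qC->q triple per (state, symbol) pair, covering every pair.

states=2 start=0 accept={0} delta: 0a->1 0b->0 1a->0 1b->0

State merging on the prefix tree: take the shortest (then alphabetical) example prefix whose next move is undefined and point that move at state 0, else 1, else 2, ...; a target is out if some Accept/Reject pair would then sit in one state with the same input left (inseparable). If every existing state is out, open a new one.
a: 0a undefined. 0a->0: no, aa/a meet in 0. Open state 1: 0a->1.
b: 0b undefined. 0b->0: ok.
aa: 1a undefined. 1a->0: ok.
ab: 1b undefined. 1b->0: ok.
All examples now run through 2 states with every (state, symbol) defined. Accept strings end in {0}, Reject strings end in {1}; accept={0}.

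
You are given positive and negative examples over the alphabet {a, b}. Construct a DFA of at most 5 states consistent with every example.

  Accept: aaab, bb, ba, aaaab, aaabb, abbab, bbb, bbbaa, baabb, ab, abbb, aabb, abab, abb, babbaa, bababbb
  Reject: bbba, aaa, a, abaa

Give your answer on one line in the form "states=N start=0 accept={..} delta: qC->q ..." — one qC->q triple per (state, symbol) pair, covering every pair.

Grow the machine one transition at a time. Run the examples from 0; the earliest place one falls off (shortest prefix, ties alphabetical) gets sent to the lowest-numbered state that keeps every Accept/Reject pair distinguishable — a pair clashes when both reach the same state with identical unread suffix — and to a fresh state only if none does.
a: 0a undefined. 0a->0: ok.
b: 0b undefined. 0b->0: no, aaab/bbba meet in 0. Open state 1: 0b->1.
ba: 1a undefined. 1a->0: no, ba/aaa meet in 0. 1a->1: no, aaab/abaa meet in 1. Open state 2: 1a->2.
bb: 1b undefined. 1b->0: no, bb/aaa meet in 0. 1b->1: no, ba/bbba meet in 2. 1b->2: ok.
baa: 2a undefined. 2a->0: ok.
bab: 2b undefined. 2b->0: no, bbb/bbba meet in 0. 2b->1: no, bb/bbba meet in 2. 2b->2: no, bbbaa/bbba meet in 0. Open state 3: 2b->3.
baba: 3a undefined. 3a->0: no, bbbaa/bbba meet in 0. 3a->1: no, aaab/bbba meet in 1. 3a->2: no, bb/bbba meet in 2. 3a->3: no, bbb/bbba meet in 3. Open state 4: 3a->4.
babb: 3b undefined. 3b->0: no, babbaa/aaa meet in 0. 3b->1: no, babbaa/aaa meet in 0. 3b->2: no, babbaa/aaa meet in 0. 3b->3: ok.
babab: 4b undefined. 4b->0: ok.
bbbaa: 4a undefined. 4a->0: no, bbbaa/aaa meet in 0. 4a->1: ok.
All examples now run through 5 states with every (state, symbol) defined. Accept strings end in {1,2,3}, Reject strings end in {0,4}; accept={1,2,3}.

states=5 start=0 accept={1,2,3} delta: 0a->0 0b->1 1a->2 1b->2 2a->0 2b->3 3a->4 3b->3 4a->1 4b->0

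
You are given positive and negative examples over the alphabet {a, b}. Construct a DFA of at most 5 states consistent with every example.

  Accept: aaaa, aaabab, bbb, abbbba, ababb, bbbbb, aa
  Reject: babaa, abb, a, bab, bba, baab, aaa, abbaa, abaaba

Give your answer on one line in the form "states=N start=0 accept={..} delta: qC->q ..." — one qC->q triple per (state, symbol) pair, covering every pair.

states=4 start=0 accept={0,2} delta: 0a->1 0b->0 1a->2 1b->1 2a->3 2b->3 3a->0 3b->2

Grow the machine one transition at a time. Run the examples from 0; the earliest place one falls off (shortest prefix, ties alphabetical) gets sent to the lowest-numbered state that keeps every Accept/Reject pair distinguishable — a pair clashes when both reach the same state with identical unread suffix — and to a fresh state only if none does.
a: 0a undefined. 0a->0: no, aaaa/a meet in 0. Open state 1: 0a->1.
b: 0b undefined. 0b->0: ok.
aa: 1a undefined. 1a->0: no, aaaa/baab meet in 0. 1a->1: no, aaaa/a meet in 1. Open state 2: 1a->2.
ab: 1b undefined. 1b->0: no, bbb/abb meet in 0. 1b->1: ok.
aaa: 2a undefined. 2a->0: no, aaaa/abb meet in 1. 2a->1: no, aaaa/abaaba meet in 2. 2a->2: no, aaaa/babaa meet in 2. Open state 3: 2a->3.
aaaa: 3a undefined. 3a->0: ok.
aaab: 3b undefined. 3b->0: no, aaabab/abb meet in 1. 3b->1: no, aaabab/baab meet in 2 with "b" left. 3b->2: ok.
abab: 2b undefined. 2b->0: no, aaaa/baab meet in 0. 2b->1: no, ababb/abb meet in 1. 2b->2: no, aaabab/baab meet in 2. 2b->3: ok.
All examples now run through 4 states with every (state, symbol) defined. Accept strings end in {0,2}, Reject strings end in {1,3}; accept={0,2}.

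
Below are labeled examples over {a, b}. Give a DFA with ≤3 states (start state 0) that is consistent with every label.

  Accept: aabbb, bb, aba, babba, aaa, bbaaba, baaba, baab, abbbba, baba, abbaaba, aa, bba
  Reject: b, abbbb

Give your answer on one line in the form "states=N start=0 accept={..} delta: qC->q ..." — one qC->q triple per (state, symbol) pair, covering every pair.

Fold the examples into a partial DFA from state 0: repeatedly fix the first undefined (state, symbol) met by the shortest-then-alphabetical prefix, trying targets in increasing order and rejecting any under which an Accept and a Reject string meet in one state with the same remainder; add a state when all current targets are rejected. Accepting states are where Accept strings end.
a: 0a undefined. 0a->0: ok.
b: 0b undefined. 0b->0: no, aabbb/b meet in 0. Open state 1: 0b->1.
ba: 1a undefined. 1a->0: no, baab/b meet in 1. 1a->1: no, aba/b meet in 1. Open state 2: 1a->2.
bb: 1b undefined. 1b->0: no, aabbb/b meet in 1. 1b->1: no, aabbb/b meet in 1. 1b->2: ok.
baa: 2a undefined. 2a->0: no, baab/b meet in 1. 2a->1: no, baaba/b meet in 1. 2a->2: ok.
bab: 2b undefined. 2b->0: ok.
All examples now run through 3 states with every (state, symbol) defined. Accept strings end in {0,2}, Reject strings end in {1}; accept={0,2}.

states=3 start=0 accept={0,2} delta: 0a->0 0b->1 1a->2 1b->2 2a->2 2b->0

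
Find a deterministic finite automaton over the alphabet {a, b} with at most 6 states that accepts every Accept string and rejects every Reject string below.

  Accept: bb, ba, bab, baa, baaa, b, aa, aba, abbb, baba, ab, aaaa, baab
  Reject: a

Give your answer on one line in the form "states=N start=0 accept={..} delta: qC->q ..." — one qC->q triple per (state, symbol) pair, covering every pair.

State merging on the prefix tree: take the shortest (then alphabetical) example prefix whose next move is undefined and point that move at state 0, else 1, else 2, ...; a target is out if some Accept/Reject pair would then sit in one state with the same input left (inseparable). If every existing state is out, open a new one.
a: 0a undefined. 0a->0: no, aa/a meet in 0. Open state 1: 0a->1.
b: 0b undefined. 0b->0: no, ba/a meet in 1. 0b->1: no, b/a meet in 1. Open state 2: 0b->2.
aa: 1a undefined. 1a->0: ok.
ab: 1b undefined. 1b->0: no, aba/a meet in 1. 1b->1: no, abbb/a meet in 1. 1b->2: ok.
ba: 2a undefined. 2a->0: no, baa/a meet in 1. 2a->1: no, ba/a meet in 1. 2a->2: ok.
bb: 2b undefined. 2b->0: no, baba/a meet in 1. 2b->1: no, bb/a meet in 1. 2b->2: ok.
All examples now run through 3 states with every (state, symbol) defined. Accept strings end in {0,2}, Reject strings end in {1}; accept={0,2}.

states=3 start=0 accept={0,2} delta: 0a->1 0b->2 1a->0 1b->2 2a->2 2b->2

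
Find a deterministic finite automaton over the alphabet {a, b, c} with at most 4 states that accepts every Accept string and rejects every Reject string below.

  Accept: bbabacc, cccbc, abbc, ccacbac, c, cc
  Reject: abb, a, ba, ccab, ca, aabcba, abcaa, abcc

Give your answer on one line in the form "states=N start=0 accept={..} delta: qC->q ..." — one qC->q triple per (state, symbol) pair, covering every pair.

states=3 start=0 accept={1,2} delta: 0a->0 0b->1 0c->1 1a->0 1b->0 1c->2 2a->1 2b->0 2c->0

Fold the examples into a partial DFA from state 0: repeatedly fix the first undefined (state, symbol) met by the shortest-then-alphabetical prefix, trying targets in increasing order and rejecting any under which an Accept and a Reject string meet in one state with the same remainder; add a state when all current targets are rejected. Accepting states are where Accept strings end.
a: 0a undefined. 0a->0: ok.
b: 0b undefined. 0b->0: no, bbabacc/abcc meet in 0 with "cc" left. Open state 1: 0b->1.
c: 0c undefined. 0c->0: no, c/a meet in 0. 0c->1: ok.
ba: 1a undefined. 1a->0: ok.
bb: 1b undefined. 1b->0: ok.
cc: 1c undefined. 1c->0: no, bbabacc/abb meet in 0. 1c->1: no, bbabacc/ccab meet in 1. Open state 2: 1c->2.
cca: 2a undefined. 2a->0: no, abbc/ccab meet in 1. 2a->1: ok.
ccc: 2c undefined. 2c->0: ok.
aabcb: 2b undefined. 2b->0: ok.
All examples now run through 3 states with every (state, symbol) defined. Accept strings end in {1,2}, Reject strings end in {0}; accept={1,2}.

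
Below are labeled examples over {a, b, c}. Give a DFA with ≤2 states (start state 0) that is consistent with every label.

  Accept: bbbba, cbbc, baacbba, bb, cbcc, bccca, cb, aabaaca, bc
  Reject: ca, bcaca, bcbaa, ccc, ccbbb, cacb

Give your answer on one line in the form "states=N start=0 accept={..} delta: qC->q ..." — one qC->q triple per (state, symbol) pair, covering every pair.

states=2 start=0 accept={0} delta: 0a->0 0b->1 0c->1 1a->1 1b->0 1c->0

Grow the machine one transition at a time. Run the examples from 0; the earliest place one falls off (shortest prefix, ties alphabetical) gets sent to the lowest-numbered state that keeps every Accept/Reject pair distinguishable — a pair clashes when both reach the same state with identical unread suffix — and to a fresh state only if none does.
a: 0a undefined. 0a->0: ok.
b: 0b undefined. 0b->0: no, aabaaca/ca meet in 0 with "ca" left. Open state 1: 0b->1.
c: 0c undefined. 0c->0: no, cb/cacb meet in 1. 0c->1: ok.
ba: 1a undefined. 1a->0: no, bb/cacb meet in 1 with "b" left. 1a->1: ok.
bb: 1b undefined. 1b->0: ok.
bc: 1c undefined. 1c->0: ok.
All examples now run through 2 states with every (state, symbol) defined. Accept strings end in {0}, Reject strings end in {1}; accept={0}.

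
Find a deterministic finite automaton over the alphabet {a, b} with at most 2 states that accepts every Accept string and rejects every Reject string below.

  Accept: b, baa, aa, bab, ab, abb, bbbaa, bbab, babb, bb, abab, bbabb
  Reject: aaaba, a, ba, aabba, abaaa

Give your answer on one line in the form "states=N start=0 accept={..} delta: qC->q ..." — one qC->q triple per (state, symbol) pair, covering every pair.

Grow the machine one transition at a time. Run the examples from 0; the earliest place one falls off (shortest prefix, ties alphabetical) gets sent to the lowest-numbered state that keeps every Accept/Reject pair distinguishable — a pair clashes when both reach the same state with identical unread suffix — and to a fresh state only if none does.
a: 0a undefined. 0a->0: no, aa/a meet in 0. Open state 1: 0a->1.
b: 0b undefined. 0b->0: ok.
aa: 1a undefined. 1a->0: ok.
ab: 1b undefined. 1b->0: ok.
All examples now run through 2 states with every (state, symbol) defined. Accept strings end in {0}, Reject strings end in {1}; accept={0}.

states=2 start=0 accept={0} delta: 0a->1 0b->0 1a->0 1b->0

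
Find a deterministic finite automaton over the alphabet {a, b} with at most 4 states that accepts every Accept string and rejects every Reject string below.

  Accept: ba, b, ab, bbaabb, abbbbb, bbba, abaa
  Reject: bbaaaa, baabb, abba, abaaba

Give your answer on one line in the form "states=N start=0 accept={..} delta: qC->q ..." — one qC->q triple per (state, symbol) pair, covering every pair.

Grow the machine one transition at a time. Run the examples from 0; the earliest place one falls off (shortest prefix, ties alphabetical) gets sent to the lowest-numbered state that keeps every Accept/Reject pair distinguishable — a pair clashes when both reach the same state with identical unread suffix — and to a fresh state only if none does.
a: 0a undefined. 0a->0: ok.
b: 0b undefined. 0b->0: no, ba/bbaaaa meet in 0. Open state 1: 0b->1.
ba: 1a undefined. 1a->0: no, ba/abaaba meet in 0. 1a->1: ok.
bb: 1b undefined. 1b->0: no, ba/baabb meet in 1. 1b->1: no, ba/bbaaaa meet in 1. Open state 2: 1b->2.
bba: 2a undefined. 2a->0: ok.
bbb: 2b undefined. 2b->0: no, bbba/bbaaaa meet in 0. 2b->1: no, ba/baabb meet in 1. 2b->2: no, bbaabb/baabb meet in 2. Open state 3: 2b->3.
bbba: 3a undefined. 3a->0: no, bbba/bbaaaa meet in 0. 3a->1: ok.
abbbb: 3b undefined. 3b->0: ok.
All examples now run through 4 states with every (state, symbol) defined. Accept strings end in {1,2}, Reject strings end in {0,3}; accept={1,2}.

states=4 start=0 accept={1,2} delta: 0a->0 0b->1 1a->1 1b->2 2a->0 2b->3 3a->1 3b->0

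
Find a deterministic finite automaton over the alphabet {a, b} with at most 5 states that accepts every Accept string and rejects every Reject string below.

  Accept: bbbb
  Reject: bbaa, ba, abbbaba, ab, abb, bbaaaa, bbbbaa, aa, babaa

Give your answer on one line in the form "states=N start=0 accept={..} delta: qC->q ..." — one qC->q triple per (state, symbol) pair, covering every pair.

states=4 start=0 accept={3} delta: 0a->0 0b->1 1a->0 1b->2 2a->0 2b->3 3a->0 3b->3

Grow the machine one transition at a time. Run the examples from 0; the earliest place one falls off (shortest prefix, ties alphabetical) gets sent to the lowest-numbered state that keeps every Accept/Reject pair distinguishable — a pair clashes when both reach the same state with identical unread suffix — and to a fresh state only if none does.
a: 0a undefined. 0a->0: ok.
b: 0b undefined. 0b->0: no, bbbb/bbaa meet in 0. Open state 1: 0b->1.
ba: 1a undefined. 1a->0: ok.
bb: 1b undefined. 1b->0: no, bbbb/bbaa meet in 0. 1b->1: no, bbbb/ab meet in 1. Open state 2: 1b->2.
bba: 2a undefined. 2a->0: ok.
bbb: 2b undefined. 2b->0: no, bbbb/ab meet in 1. 2b->1: no, bbbb/abb meet in 2. 2b->2: no, bbbb/abb meet in 2. Open state 3: 2b->3.
bbbb: 3b undefined. 3b->0: no, bbbb/bbaa meet in 0. 3b->1: no, bbbb/ab meet in 1. 3b->2: no, bbbb/abb meet in 2. 3b->3: ok.
abbba: 3a undefined. 3a->0: ok.
All examples now run through 4 states with every (state, symbol) defined. Accept strings end in {3}, Reject strings end in {0,1,2}; accept={3}.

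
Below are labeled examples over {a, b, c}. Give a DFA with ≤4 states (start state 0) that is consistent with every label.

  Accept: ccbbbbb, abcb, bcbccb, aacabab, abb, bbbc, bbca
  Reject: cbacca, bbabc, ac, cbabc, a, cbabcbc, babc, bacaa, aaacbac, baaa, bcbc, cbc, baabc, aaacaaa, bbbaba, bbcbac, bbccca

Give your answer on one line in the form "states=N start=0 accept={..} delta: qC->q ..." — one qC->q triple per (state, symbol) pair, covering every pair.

states=4 start=0 accept={1,2,3} delta: 0a->0 0b->1 0c->0 1a->0 1b->2 1c->0 2a->0 2b->2 2c->3 3a->1 3b->0 3c->0

Grow the machine one transition at a time. Run the examples from 0; the earliest place one falls off (shortest prefix, ties alphabetical) gets sent to the lowest-numbered state that keeps every Accept/Reject pair distinguishable — a pair clashes when both reach the same state with identical unread suffix — and to a fresh state only if none does.
a: 0a undefined. 0a->0: ok.
b: 0b undefined. 0b->0: no, abb/a meet in 0. Open state 1: 0b->1.
c: 0c undefined. 0c->0: ok.
ba: 1a undefined. 1a->0: ok.
bb: 1b undefined. 1b->0: no, abb/cbacca meet in 0. 1b->1: no, bbbc/bbabc meet in 1 with "c" left. Open state 2: 1b->2.
bc: 1c undefined. 1c->0: ok.
bba: 2a undefined. 2a->0: ok.
bbb: 2b undefined. 2b->0: no, bbbc/cbacca meet in 0. 2b->1: no, bbbc/cbacca meet in 0. 2b->2: ok.
bbc: 2c undefined. 2c->0: no, bbbc/cbacca meet in 0. 2c->1: no, bbca/cbacca meet in 0. 2c->2: no, bbca/cbacca meet in 0. Open state 3: 2c->3.
bbca: 3a undefined. 3a->0: no, bbca/cbacca meet in 0. 3a->1: ok.
bbcb: 3b undefined. 3b->0: ok.
bbcc: 3c undefined. 3c->0: ok.
All examples now run through 4 states with every (state, symbol) defined. Accept strings end in {1,2,3}, Reject strings end in {0}; accept={1,2,3}.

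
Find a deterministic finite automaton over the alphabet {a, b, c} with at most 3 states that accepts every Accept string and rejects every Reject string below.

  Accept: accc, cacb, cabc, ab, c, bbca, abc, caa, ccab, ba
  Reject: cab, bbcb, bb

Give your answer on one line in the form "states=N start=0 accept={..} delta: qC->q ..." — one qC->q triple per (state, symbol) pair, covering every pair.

states=3 start=0 accept={1,2} delta: 0a->0 0b->1 0c->1 1a->1 1b->0 1c->2 2a->0 2b->1 2c->1

Fold the examples into a partial DFA from state 0: repeatedly fix the first undefined (state, symbol) met by the shortest-then-alphabetical prefix, trying targets in increasing order and rejecting any under which an Accept and a Reject string meet in one state with the same remainder; add a state when all current targets are rejected. Accepting states are where Accept strings end.
a: 0a undefined. 0a->0: ok.
b: 0b undefined. 0b->0: no, ab/bb meet in 0. Open state 1: 0b->1.
c: 0c undefined. 0c->0: no, cacb/cab meet in 1. 0c->1: ok.
ba: 1a undefined. 1a->0: no, cacb/bb meet in 1 with "b" left. 1a->1: ok.
bb: 1b undefined. 1b->0: ok.
cc: 1c undefined. 1c->0: no, abc/cab meet in 0. 1c->1: no, cacb/cab meet in 0. Open state 2: 1c->2.
cca: 2a undefined. 2a->0: ok.
accc: 2c undefined. 2c->0: no, accc/cab meet in 0. 2c->1: ok.
cacb: 2b undefined. 2b->0: no, cacb/cab meet in 0. 2b->1: ok.
All examples now run through 3 states with every (state, symbol) defined. Accept strings end in {1,2}, Reject strings end in {0}; accept={1,2}.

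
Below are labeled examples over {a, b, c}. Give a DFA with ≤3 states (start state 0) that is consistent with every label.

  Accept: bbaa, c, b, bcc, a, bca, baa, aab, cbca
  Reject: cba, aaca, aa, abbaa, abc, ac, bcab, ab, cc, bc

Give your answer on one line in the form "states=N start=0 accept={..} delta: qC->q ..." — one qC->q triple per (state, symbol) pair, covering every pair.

states=3 start=0 accept={1} delta: 0a->1 0b->1 0c->1 1a->0 1b->2 1c->0 2a->0 2b->0 2c->0

State merging on the prefix tree: take the shortest (then alphabetical) example prefix whose next move is undefined and point that move at state 0, else 1, else 2, ...; a target is out if some Accept/Reject pair would then sit in one state with the same input left (inseparable). If every existing state is out, open a new one.
a: 0a undefined. 0a->0: no, bbaa/abbaa meet in 0 with "bbaa" left. Open state 1: 0a->1.
b: 0b undefined. 0b->0: no, bbaa/aa meet in 1 with "a" left. 0b->1: ok.
c: 0c undefined. 0c->0: no, c/cc meet in 0. 0c->1: ok.
aa: 1a undefined. 1a->0: ok.
ab: 1b undefined. 1b->0: no, bbaa/aaca meet in 0. 1b->1: no, bbaa/abbaa meet in 1. Open state 2: 1b->2.
ac: 1c undefined. 1c->0: ok.
abb: 2b undefined. 2b->0: ok.
abc: 2c undefined. 2c->0: ok.
bba: 2a undefined. 2a->0: ok.
All examples now run through 3 states with every (state, symbol) defined. Accept strings end in {1}, Reject strings end in {0,2}; accept={1}.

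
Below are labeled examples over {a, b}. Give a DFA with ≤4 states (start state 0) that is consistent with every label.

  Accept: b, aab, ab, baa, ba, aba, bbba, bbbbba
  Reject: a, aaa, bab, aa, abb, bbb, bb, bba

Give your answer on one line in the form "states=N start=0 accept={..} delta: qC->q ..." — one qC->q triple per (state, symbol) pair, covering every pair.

states=4 start=0 accept={1} delta: 0a->0 0b->1 1a->1 1b->2 2a->0 2b->3 3a->1 3b->0

Fold the examples into a partial DFA from state 0: repeatedly fix the first undefined (state, symbol) met by the shortest-then-alphabetical prefix, trying targets in increasing order and rejecting any under which an Accept and a Reject string meet in one state with the same remainder; add a state when all current targets are rejected. Accepting states are where Accept strings end.
a: 0a undefined. 0a->0: ok.
b: 0b undefined. 0b->0: no, b/a meet in 0. Open state 1: 0b->1.
ba: 1a undefined. 1a->0: no, b/bab meet in 1. 1a->1: ok.
bb: 1b undefined. 1b->0: no, b/bbb meet in 1. 1b->1: no, b/bab meet in 1. Open state 2: 1b->2.
bba: 2a undefined. 2a->0: ok.
bbb: 2b undefined. 2b->0: no, bbba/a meet in 0. 2b->1: no, b/bbb meet in 1. 2b->2: no, bbba/a meet in 0. Open state 3: 2b->3.
bbba: 3a undefined. 3a->0: no, bbba/a meet in 0. 3a->1: ok.
bbbb: 3b undefined. 3b->0: ok.
All examples now run through 4 states with every (state, symbol) defined. Accept strings end in {1}, Reject strings end in {0,2,3}; accept={1}.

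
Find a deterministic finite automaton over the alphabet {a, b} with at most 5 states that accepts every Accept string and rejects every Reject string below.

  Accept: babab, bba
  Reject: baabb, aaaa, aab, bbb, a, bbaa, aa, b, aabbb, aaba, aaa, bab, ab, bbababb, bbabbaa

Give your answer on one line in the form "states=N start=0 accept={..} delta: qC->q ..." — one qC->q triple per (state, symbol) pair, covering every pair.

Fold the examples into a partial DFA from state 0: repeatedly fix the first undefined (state, symbol) met by the shortest-then-alphabetical prefix, trying targets in increasing order and rejecting any under which an Accept and a Reject string meet in one state with the same remainder; add a state when all current targets are rejected. Accepting states are where Accept strings end.
a: 0a undefined. 0a->0: ok.
b: 0b undefined. 0b->0: no, babab/baabb meet in 0. Open state 1: 0b->1.
ba: 1a undefined. 1a->0: no, babab/aab meet in 1. 1a->1: ok.
bb: 1b undefined. 1b->0: no, babab/baabb meet in 1. 1b->1: no, babab/baabb meet in 1. Open state 2: 1b->2.
bba: 2a undefined. 2a->0: no, babab/aab meet in 1. 2a->1: no, babab/bab meet in 2. 2a->2: no, babab/baabb meet in 2 with "b" left. Open state 3: 2a->3.
bbb: 2b undefined. 2b->0: ok.
bbaa: 3a undefined. 3a->0: ok.
bbab: 3b undefined. 3b->0: no, babab/baabb meet in 0. 3b->1: no, babab/aab meet in 1. 3b->2: no, babab/bab meet in 2. 3b->3: ok.
All examples now run through 4 states with every (state, symbol) defined. Accept strings end in {3}, Reject strings end in {0,1,2}; accept={3}.

states=4 start=0 accept={3} delta: 0a->0 0b->1 1a->1 1b->2 2a->3 2b->0 3a->0 3b->3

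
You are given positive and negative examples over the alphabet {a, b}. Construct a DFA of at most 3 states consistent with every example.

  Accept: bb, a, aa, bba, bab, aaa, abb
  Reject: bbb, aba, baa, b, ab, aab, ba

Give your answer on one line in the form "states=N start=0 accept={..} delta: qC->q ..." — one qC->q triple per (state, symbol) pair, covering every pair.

states=2 start=0 accept={0} delta: 0a->0 0b->1 1a->1 1b->0

Grow the machine one transition at a time. Run the examples from 0; the earliest place one falls off (shortest prefix, ties alphabetical) gets sent to the lowest-numbered state that keeps every Accept/Reject pair distinguishable — a pair clashes when both reach the same state with identical unread suffix — and to a fresh state only if none does.
a: 0a undefined. 0a->0: ok.
b: 0b undefined. 0b->0: no, bb/bbb meet in 0. Open state 1: 0b->1.
ba: 1a undefined. 1a->0: no, a/aba meet in 0. 1a->1: ok.
bb: 1b undefined. 1b->0: ok.
All examples now run through 2 states with every (state, symbol) defined. Accept strings end in {0}, Reject strings end in {1}; accept={0}.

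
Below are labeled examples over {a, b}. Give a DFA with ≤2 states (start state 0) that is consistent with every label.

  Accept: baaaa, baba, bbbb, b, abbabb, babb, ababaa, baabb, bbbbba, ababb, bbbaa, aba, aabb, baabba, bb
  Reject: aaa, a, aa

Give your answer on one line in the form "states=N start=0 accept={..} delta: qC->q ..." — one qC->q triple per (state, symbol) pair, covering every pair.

states=2 start=0 accept={1} delta: 0a->0 0b->1 1a->1 1b->1

Fold the examples into a partial DFA from state 0: repeatedly fix the first undefined (state, symbol) met by the shortest-then-alphabetical prefix, trying targets in increasing order and rejecting any under which an Accept and a Reject string meet in one state with the same remainder; add a state when all current targets are rejected. Accepting states are where Accept strings end.
a: 0a undefined. 0a->0: ok.
b: 0b undefined. 0b->0: no, baaaa/aaa meet in 0. Open state 1: 0b->1.
ba: 1a undefined. 1a->0: no, baaaa/aaa meet in 0. 1a->1: ok.
bb: 1b undefined. 1b->0: no, baba/aaa meet in 0. 1b->1: ok.
All examples now run through 2 states with every (state, symbol) defined. Accept strings end in {1}, Reject strings end in {0}; accept={1}.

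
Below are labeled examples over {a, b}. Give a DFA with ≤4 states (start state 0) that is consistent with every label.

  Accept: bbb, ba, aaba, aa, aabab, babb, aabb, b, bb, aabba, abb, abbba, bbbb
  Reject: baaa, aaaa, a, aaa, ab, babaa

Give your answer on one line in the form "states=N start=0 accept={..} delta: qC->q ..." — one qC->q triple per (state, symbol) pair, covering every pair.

states=4 start=0 accept={2,3} delta: 0a->1 0b->2 1a->3 1b->0 2a->3 2b->2 3a->0 3b->2

State merging on the prefix tree: take the shortest (then alphabetical) example prefix whose next move is undefined and point that move at state 0, else 1, else 2, ...; a target is out if some Accept/Reject pair would then sit in one state with the same input left (inseparable). If every existing state is out, open a new one.
a: 0a undefined. 0a->0: no, aa/aaaa meet in 0. Open state 1: 0a->1.
b: 0b undefined. 0b->0: no, ba/a meet in 1. 0b->1: no, b/a meet in 1. Open state 2: 0b->2.
aa: 1a undefined. 1a->0: no, aa/aaaa meet in 0. 1a->1: no, aa/aaaa meet in 1. 1a->2: no, ba/aaa meet in 2 with "a" left. Open state 3: 1a->3.
ab: 1b undefined. 1b->0: ok.
ba: 2a undefined. 2a->0: no, ba/ab meet in 0. 2a->1: no, ba/a meet in 1. 2a->2: no, ba/baaa meet in 2. 2a->3: ok.
bb: 2b undefined. 2b->0: no, bb/ab meet in 0. 2b->1: no, bbb/ab meet in 0. 2b->2: ok.
aaa: 3a undefined. 3a->0: ok.
aab: 3b undefined. 3b->0: no, ba/babaa meet in 3. 3b->1: no, aabab/baaa meet in 1. 3b->2: ok.
All examples now run through 4 states with every (state, symbol) defined. Accept strings end in {2,3}, Reject strings end in {0,1}; accept={2,3}.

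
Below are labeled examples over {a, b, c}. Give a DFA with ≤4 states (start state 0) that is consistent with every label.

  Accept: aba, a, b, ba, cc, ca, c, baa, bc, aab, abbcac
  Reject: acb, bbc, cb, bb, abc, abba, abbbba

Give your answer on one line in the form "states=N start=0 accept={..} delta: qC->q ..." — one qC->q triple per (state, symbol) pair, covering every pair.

states=4 start=0 accept={0,1} delta: 0a->1 0b->1 0c->1 1a->0 1b->2 1c->1 2a->0 2b->3 2c->2 3a->2 3b->2 3c->0

Grow the machine one transition at a time. Run the examples from 0; the earliest place one falls off (shortest prefix, ties alphabetical) gets sent to the lowest-numbered state that keeps every Accept/Reject pair distinguishable — a pair clashes when both reach the same state with identical unread suffix — and to a fresh state only if none does.
a: 0a undefined. 0a->0: no, bc/abc meet in 0 with "bc" left. Open state 1: 0a->1.
b: 0b undefined. 0b->0: no, b/bb meet in 0. 0b->1: ok.
c: 0c undefined. 0c->0: no, a/cb meet in 1. 0c->1: ok.
aa: 1a undefined. 1a->0: ok.
ab: 1b undefined. 1b->0: no, aba/bbc meet in 1. 1b->1: no, aba/abba meet in 0. Open state 2: 1b->2.
ac: 1c undefined. 1c->0: no, a/acb meet in 1. 1c->1: ok.
aba: 2a undefined. 2a->0: ok.
abb: 2b undefined. 2b->0: no, aba/abbbba meet in 0. 2b->1: no, aba/abba meet in 0. 2b->2: no, aba/abba meet in 0. Open state 3: 2b->3.
abc: 2c undefined. 2c->0: no, aba/bbc meet in 0. 2c->1: no, a/bbc meet in 1. 2c->2: ok.
abba: 3a undefined. 3a->0: no, aba/abba meet in 0. 3a->1: no, a/abba meet in 1. 3a->2: ok.
abbb: 3b undefined. 3b->0: no, aba/abbbba meet in 0. 3b->1: no, aba/abbbba meet in 0. 3b->2: ok.
abbc: 3c undefined. 3c->0: ok.
All examples now run through 4 states with every (state, symbol) defined. Accept strings end in {0,1}, Reject strings end in {2}; accept={0,1}.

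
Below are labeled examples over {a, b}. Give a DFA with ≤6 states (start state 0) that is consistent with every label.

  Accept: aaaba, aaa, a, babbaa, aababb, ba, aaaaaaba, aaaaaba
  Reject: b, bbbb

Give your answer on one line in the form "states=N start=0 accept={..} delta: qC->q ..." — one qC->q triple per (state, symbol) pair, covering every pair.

State merging on the prefix tree: take the shortest (then alphabetical) example prefix whose next move is undefined and point that move at state 0, else 1, else 2, ...; a target is out if some Accept/Reject pair would then sit in one state with the same input left (inseparable). If every existing state is out, open a new one.
a: 0a undefined. 0a->0: ok.
b: 0b undefined. 0b->0: no, aaaba/b meet in 0. Open state 1: 0b->1.
ba: 1a undefined. 1a->0: ok.
bb: 1b undefined. 1b->0: no, aaaba/bbbb meet in 0. 1b->1: no, aababb/b meet in 1. Open state 2: 1b->2.
bbb: 2b undefined. 2b->0: ok.
babba: 2a undefined. 2a->0: ok.
All examples now run through 3 states with every (state, symbol) defined. Accept strings end in {0,2}, Reject strings end in {1}; accept={0,2}.

states=3 start=0 accept={0,2} delta: 0a->0 0b->1 1a->0 1b->2 2a->0 2b->0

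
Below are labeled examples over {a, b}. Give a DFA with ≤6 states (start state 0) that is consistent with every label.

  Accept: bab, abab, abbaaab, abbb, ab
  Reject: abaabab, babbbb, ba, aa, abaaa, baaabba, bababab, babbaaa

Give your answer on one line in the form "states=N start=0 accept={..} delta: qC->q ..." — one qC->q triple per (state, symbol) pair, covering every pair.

states=5 start=0 accept={1,3} delta: 0a->0 0b->1 1a->2 1b->0 2a->2 2b->3 3a->3 3b->4 4a->4 4b->4

Grow the machine one transition at a time. Run the examples from 0; the earliest place one falls off (shortest prefix, ties alphabetical) gets sent to the lowest-numbered state that keeps every Accept/Reject pair distinguishable — a pair clashes when both reach the same state with identical unread suffix — and to a fresh state only if none does.
a: 0a undefined. 0a->0: ok.
b: 0b undefined. 0b->0: no, bab/abaabab meet in 0. Open state 1: 0b->1.
ba: 1a undefined. 1a->0: no, bab/abaabab meet in 1. 1a->1: no, ab/ba meet in 1. Open state 2: 1a->2.
abb: 1b undefined. 1b->0: ok.
baa: 2a undefined. 2a->0: no, bab/abaabab meet in 2 with "b" left. 2a->1: no, abbaaab/abaabab meet in 1. 2a->2: ok.
bab: 2b undefined. 2b->0: no, bab/aa meet in 0. 2b->1: no, bab/abaabab meet in 1. 2b->2: no, bab/abaabab meet in 2. Open state 3: 2b->3.
baba: 3a undefined. 3a->0: no, bab/bababab meet in 3. 3a->1: no, abbaaab/bababab meet in 1. 3a->2: no, bab/abaabab meet in 3. 3a->3: ok.
babb: 3b undefined. 3b->0: no, abbaaab/bababab meet in 1. 3b->1: no, bab/bababab meet in 3. 3b->2: no, bab/bababab meet in 3. 3b->3: no, bab/abaabab meet in 3. Open state 4: 3b->4.
babba: 4a undefined. 4a->0: no, abbaaab/bababab meet in 1. 4a->1: no, abbaaab/baaabba meet in 1. 4a->2: no, bab/bababab meet in 3. 4a->3: no, bab/baaabba meet in 3. 4a->4: ok.
babbb: 4b undefined. 4b->0: no, abbaaab/babbbb meet in 1. 4b->1: no, abbaaab/bababab meet in 1. 4b->2: no, bab/babbbb meet in 3. 4b->3: no, bab/bababab meet in 3. 4b->4: ok.
All examples now run through 5 states with every (state, symbol) defined. Accept strings end in {1,3}, Reject strings end in {0,2,4}; accept={1,3}.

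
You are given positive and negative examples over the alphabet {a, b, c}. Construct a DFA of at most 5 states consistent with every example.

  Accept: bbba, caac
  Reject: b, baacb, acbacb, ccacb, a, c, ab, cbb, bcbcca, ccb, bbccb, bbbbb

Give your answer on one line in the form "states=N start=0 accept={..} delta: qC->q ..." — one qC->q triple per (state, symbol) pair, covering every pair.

Grow the machine one transition at a time. Run the examples from 0; the earliest place one falls off (shortest prefix, ties alphabetical) gets sent to the lowest-numbered state that keeps every Accept/Reject pair distinguishable — a pair clashes when both reach the same state with identical unread suffix — and to a fresh state only if none does.
a: 0a undefined. 0a->0: ok.
b: 0b undefined. 0b->0: no, bbba/b meet in 0. Open state 1: 0b->1.
c: 0c undefined. 0c->0: no, caac/a meet in 0. 0c->1: ok.
ba: 1a undefined. 1a->0: no, caac/b meet in 1. 1a->1: ok.
bb: 1b undefined. 1b->0: no, bbba/b meet in 1. 1b->1: no, bbba/b meet in 1. Open state 2: 1b->2.
bc: 1c undefined. 1c->0: no, caac/a meet in 0. 1c->1: no, caac/b meet in 1. 1c->2: ok.
bbb: 2b undefined. 2b->0: no, bbba/baacb meet in 0. 2b->1: no, bbba/b meet in 1. 2b->2: no, caac/baacb meet in 2. Open state 3: 2b->3.
bbc: 2c undefined. 2c->0: no, caac/bbccb meet in 2. 2c->1: ok.
cca: 2a undefined. 2a->0: no, caac/acbacb meet in 2. 2a->1: ok.
bbba: 3a undefined. 3a->0: no, bbba/a meet in 0. 3a->1: no, bbba/b meet in 1. 3a->2: ok.
bbbb: 3b undefined. 3b->0: ok.
bcbc: 3c undefined. 3c->0: ok.
All examples now run through 4 states with every (state, symbol) defined. Accept strings end in {2}, Reject strings end in {0,1,3}; accept={2}.

states=4 start=0 accept={2} delta: 0a->0 0b->1 0c->1 1a->1 1b->2 1c->2 2a->1 2b->3 2c->1 3a->2 3b->0 3c->0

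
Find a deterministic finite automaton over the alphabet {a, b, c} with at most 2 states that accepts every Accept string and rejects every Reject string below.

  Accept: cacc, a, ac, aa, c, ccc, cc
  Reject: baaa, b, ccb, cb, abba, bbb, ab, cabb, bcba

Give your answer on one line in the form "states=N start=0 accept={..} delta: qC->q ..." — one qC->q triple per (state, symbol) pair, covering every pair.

Grow the machine one transition at a time. Run the examples from 0; the earliest place one falls off (shortest prefix, ties alphabetical) gets sent to the lowest-numbered state that keeps every Accept/Reject pair distinguishable — a pair clashes when both reach the same state with identical unread suffix — and to a fresh state only if none does.
a: 0a undefined. 0a->0: ok.
b: 0b undefined. 0b->0: no, a/baaa meet in 0. Open state 1: 0b->1.
c: 0c undefined. 0c->0: ok.
ba: 1a undefined. 1a->0: no, cacc/baaa meet in 0. 1a->1: ok.
bb: 1b undefined. 1b->0: no, cacc/abba meet in 0. 1b->1: ok.
bc: 1c undefined. 1c->0: ok.
All examples now run through 2 states with every (state, symbol) defined. Accept strings end in {0}, Reject strings end in {1}; accept={0}.

states=2 start=0 accept={0} delta: 0a->0 0b->1 0c->0 1a->1 1b->1 1c->0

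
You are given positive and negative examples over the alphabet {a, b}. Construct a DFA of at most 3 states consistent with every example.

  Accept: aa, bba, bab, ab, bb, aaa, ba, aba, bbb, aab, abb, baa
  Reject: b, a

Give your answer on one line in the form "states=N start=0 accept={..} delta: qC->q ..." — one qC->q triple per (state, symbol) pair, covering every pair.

states=3 start=0 accept={0,2} delta: 0a->1 0b->1 1a->2 1b->2 2a->0 2b->0

Fold the examples into a partial DFA from state 0: repeatedly fix the first undefined (state, symbol) met by the shortest-then-alphabetical prefix, trying targets in increasing order and rejecting any under which an Accept and a Reject string meet in one state with the same remainder; add a state when all current targets are rejected. Accepting states are where Accept strings end.
a: 0a undefined. 0a->0: no, aa/a meet in 0. Open state 1: 0a->1.
b: 0b undefined. 0b->0: no, bba/a meet in 1. 0b->1: ok.
aa: 1a undefined. 1a->0: no, bab/b meet in 1. 1a->1: no, aa/b meet in 1. Open state 2: 1a->2.
ab: 1b undefined. 1b->0: no, bba/b meet in 1. 1b->1: no, ab/b meet in 1. 1b->2: ok.
aaa: 2a undefined. 2a->0: ok.
aab: 2b undefined. 2b->0: ok.
All examples now run through 3 states with every (state, symbol) defined. Accept strings end in {0,2}, Reject strings end in {1}; accept={0,2}.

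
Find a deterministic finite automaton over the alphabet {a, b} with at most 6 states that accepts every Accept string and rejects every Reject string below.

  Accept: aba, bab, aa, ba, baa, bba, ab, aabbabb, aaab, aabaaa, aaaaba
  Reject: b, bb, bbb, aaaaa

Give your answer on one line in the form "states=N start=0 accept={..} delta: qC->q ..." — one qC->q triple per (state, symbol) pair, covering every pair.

Grow the machine one transition at a time. Run the examples from 0; the earliest place one falls off (shortest prefix, ties alphabetical) gets sent to the lowest-numbered state that keeps every Accept/Reject pair distinguishable — a pair clashes when both reach the same state with identical unread suffix — and to a fresh state only if none does.
a: 0a undefined. 0a->0: no, aa/aaaaa meet in 0. Open state 1: 0a->1.
b: 0b undefined. 0b->0: ok.
aa: 1a undefined. 1a->0: no, aa/b meet in 0. 1a->1: no, aa/aaaaa meet in 1. Open state 2: 1a->2.
ab: 1b undefined. 1b->0: no, bab/b meet in 0. 1b->1: ok.
aaa: 2a undefined. 2a->0: no, aba/aaaaa meet in 2. 2a->1: no, bab/aaaaa meet in 1. 2a->2: no, aba/aaaaa meet in 2. Open state 3: 2a->3.
aab: 2b undefined. 2b->0: ok.
aaaa: 3a undefined. 3a->0: no, bab/aaaaa meet in 1. 3a->1: no, aba/aaaaa meet in 2. 3a->2: no, aabaaa/aaaaa meet in 3. 3a->3: no, aabaaa/aaaaa meet in 3. Open state 4: 3a->4.
aaab: 3b undefined. 3b->0: no, aaab/b meet in 0. 3b->1: ok.
aaaaa: 4a undefined. 4a->0: ok.
aaaab: 4b undefined. 4b->0: ok.
All examples now run through 5 states with every (state, symbol) defined. Accept strings end in {1,2,3}, Reject strings end in {0}; accept={1,2,3}.

states=5 start=0 accept={1,2,3} delta: 0a->1 0b->0 1a->2 1b->1 2a->3 2b->0 3a->4 3b->1 4a->0 4b->0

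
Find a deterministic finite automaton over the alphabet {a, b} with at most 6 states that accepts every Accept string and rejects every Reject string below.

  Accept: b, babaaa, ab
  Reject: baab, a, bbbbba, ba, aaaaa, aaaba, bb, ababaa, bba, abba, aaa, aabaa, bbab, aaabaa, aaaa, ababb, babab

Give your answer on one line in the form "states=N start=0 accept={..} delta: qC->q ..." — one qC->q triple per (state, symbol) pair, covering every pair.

states=5 start=0 accept={1,4} delta: 0a->0 0b->1 1a->2 1b->2 2a->2 2b->3 3a->4 3b->0 4a->3 4b->0

Grow the machine one transition at a time. Run the examples from 0; the earliest place one falls off (shortest prefix, ties alphabetical) gets sent to the lowest-numbered state that keeps every Accept/Reject pair distinguishable — a pair clashes when both reach the same state with identical unread suffix — and to a fresh state only if none does.
a: 0a undefined. 0a->0: ok.
b: 0b undefined. 0b->0: no, b/baab meet in 0. Open state 1: 0b->1.
ba: 1a undefined. 1a->0: no, b/baab meet in 1. 1a->1: no, b/ba meet in 1. Open state 2: 1a->2.
bb: 1b undefined. 1b->0: no, b/bbab meet in 1. 1b->1: no, b/bb meet in 1. 1b->2: ok.
baa: 2a undefined. 2a->0: no, b/baab meet in 1. 2a->1: no, b/bba meet in 1. 2a->2: ok.
bab: 2b undefined. 2b->0: no, b/ababb meet in 1. 2b->1: no, b/baab meet in 1. 2b->2: no, babaaa/baab meet in 2. Open state 3: 2b->3.
baba: 3a undefined. 3a->0: no, b/babab meet in 1. 3a->1: no, babaaa/ba meet in 2. 3a->2: no, babaaa/ba meet in 2. 3a->3: no, babaaa/baab meet in 3. Open state 4: 3a->4.
bbbb: 3b undefined. 3b->0: ok.
babaa: 4a undefined. 4a->0: no, babaaa/a meet in 0. 4a->1: no, b/ababaa meet in 1. 4a->2: no, babaaa/bbbbba meet in 2. 4a->3: ok.
babab: 4b undefined. 4b->0: ok.
All examples now run through 5 states with every (state, symbol) defined. Accept strings end in {1,4}, Reject strings end in {0,2,3}; accept={1,4}.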